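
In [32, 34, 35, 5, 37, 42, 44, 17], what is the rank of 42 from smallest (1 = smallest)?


Sort ascending: [5, 17, 32, 34, 35, 37, 42, 44]
Find 42 in the sorted list.
42 is at position 7 (1-indexed).
Final answer: 7


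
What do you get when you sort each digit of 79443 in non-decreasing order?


The number 79443 has digits: 7, 9, 4, 4, 3
Sorted: 3, 4, 4, 7, 9
Joining the sorted digits gives the result.
Final answer: 34479


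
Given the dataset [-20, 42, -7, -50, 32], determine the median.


First, sort the list: [-50, -20, -7, 32, 42]
The list has 5 elements (odd count).
The middle index is 2 (0-based), and the element there is -7.
Final answer: -7


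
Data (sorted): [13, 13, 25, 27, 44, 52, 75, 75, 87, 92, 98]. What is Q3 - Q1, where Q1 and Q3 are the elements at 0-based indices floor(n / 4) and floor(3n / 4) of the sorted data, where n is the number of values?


The data has n = 11 elements.
Q1 index = floor(11 / 4) = floor(2.75) = 2; Q3 index = floor(3 * 11 / 4) = floor(8.25) = 8
Q1 = element at index 2 = 25
Q3 = element at index 8 = 87
IQR = 87 - 25 = 62
Final answer: 62


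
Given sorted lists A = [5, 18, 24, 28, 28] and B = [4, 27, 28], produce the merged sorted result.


List A: [5, 18, 24, 28, 28]
List B: [4, 27, 28]
Repeatedly compare the front elements and take the smaller:
  5 vs 4 -> take 4
  5 vs 27 -> take 5
  18 vs 27 -> take 18
  24 vs 27 -> take 24
  28 vs 27 -> take 27
  28 vs 28 -> take 28
  28 vs 28 -> take 28
  A is exhausted; append the rest of B: [28]
Final answer: [4, 5, 18, 24, 27, 28, 28, 28]


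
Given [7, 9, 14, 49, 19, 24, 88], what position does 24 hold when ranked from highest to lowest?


Sort descending: [88, 49, 24, 19, 14, 9, 7]
Find 24 in the sorted list.
24 is at position 3.
Final answer: 3


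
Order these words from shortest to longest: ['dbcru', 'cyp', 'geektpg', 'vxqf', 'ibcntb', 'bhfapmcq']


Compute lengths:
  'dbcru' has length 5
  'cyp' has length 3
  'geektpg' has length 7
  'vxqf' has length 4
  'ibcntb' has length 6
  'bhfapmcq' has length 8
Lengths in increasing order: 3 < 4 < 5 < 6 < 7 < 8
Listing the words in that order gives the answer.
Final answer: ['cyp', 'vxqf', 'dbcru', 'ibcntb', 'geektpg', 'bhfapmcq']


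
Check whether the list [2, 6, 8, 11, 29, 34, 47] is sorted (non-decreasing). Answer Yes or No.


Check consecutive pairs:
  2 <= 6? True
  6 <= 8? True
  8 <= 11? True
  11 <= 29? True
  29 <= 34? True
  34 <= 47? True
Every consecutive pair is in order, so the list is non-decreasing.
Final answer: Yes


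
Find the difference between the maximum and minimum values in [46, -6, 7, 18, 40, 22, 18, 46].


Maximum value: 46
Minimum value: -6
Range = 46 - (-6) = 52
Final answer: 52


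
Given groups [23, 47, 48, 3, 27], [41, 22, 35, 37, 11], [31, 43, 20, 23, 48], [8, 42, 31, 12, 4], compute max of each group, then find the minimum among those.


Find max of each group:
  Group 1: [23, 47, 48, 3, 27] -> max = 48
  Group 2: [41, 22, 35, 37, 11] -> max = 41
  Group 3: [31, 43, 20, 23, 48] -> max = 48
  Group 4: [8, 42, 31, 12, 4] -> max = 42
Maxes: [48, 41, 48, 42]
Minimum of maxes = 41
Final answer: 41


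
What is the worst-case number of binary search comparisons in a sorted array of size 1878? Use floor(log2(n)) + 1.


Binary search halves the search space each step.
Maximum comparisons = floor(log2(1878)) + 1
log2(1878) = 10.875
floor(log2(1878)) = 10, so 10 + 1 = 11
Final answer: 11


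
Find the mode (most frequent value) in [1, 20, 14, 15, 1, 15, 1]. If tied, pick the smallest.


Count the frequency of each value:
  1 appears 3 time(s)
  14 appears 1 time(s)
  15 appears 2 time(s)
  20 appears 1 time(s)
Maximum frequency is 3.
Only 1 reaches that frequency, so it is the mode.
Final answer: 1


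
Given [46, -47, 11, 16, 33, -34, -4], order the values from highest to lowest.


Original list: [46, -47, 11, 16, 33, -34, -4]
Repeatedly take the largest remaining element:
  Remaining [46, -47, 11, 16, 33, -34, -4] -> largest is 46
  Remaining [-47, 11, 16, 33, -34, -4] -> largest is 33
  Remaining [-47, 11, 16, -34, -4] -> largest is 16
  Remaining [-47, 11, -34, -4] -> largest is 11
  Remaining [-47, -34, -4] -> largest is -4
  Remaining [-47, -34] -> largest is -34
  Remaining [-47] -> largest is -47
Collecting the picks in order gives the descending list.
Final answer: [46, 33, 16, 11, -4, -34, -47]


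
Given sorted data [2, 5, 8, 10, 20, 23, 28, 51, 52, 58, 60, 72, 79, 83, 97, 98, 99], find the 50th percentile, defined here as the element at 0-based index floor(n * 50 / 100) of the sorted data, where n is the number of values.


The dataset has n = 17 elements.
Index = floor(17 * 50 / 100) = floor(850 / 100) = floor(8.5) = 8
Counting from index 0 in the sorted data, the element at index 8 is 52.
Final answer: 52


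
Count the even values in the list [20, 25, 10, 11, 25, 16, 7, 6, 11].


Check each element:
  20 is even
  25 is odd
  10 is even
  11 is odd
  25 is odd
  16 is even
  7 is odd
  6 is even
  11 is odd
Evens: [20, 10, 16, 6]
Count of evens = 4
Final answer: 4


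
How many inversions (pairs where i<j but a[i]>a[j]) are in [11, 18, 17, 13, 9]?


For each element, count the later elements that are smaller than it:
  11 (index 0): smaller elements after it = [9] -> 1
  18 (index 1): smaller elements after it = [17, 13, 9] -> 3
  17 (index 2): smaller elements after it = [13, 9] -> 2
  13 (index 3): smaller elements after it = [9] -> 1
Total inversions = 1 + 3 + 2 + 1 = 7
Final answer: 7


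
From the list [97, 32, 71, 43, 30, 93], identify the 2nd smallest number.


Sort ascending: [30, 32, 43, 71, 93, 97]
The 2nd element (1-indexed) is at index 1.
Value = 32
Final answer: 32


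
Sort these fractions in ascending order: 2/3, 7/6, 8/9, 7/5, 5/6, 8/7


Convert to decimal for comparison:
  2/3 = 0.6667
  7/6 = 1.1667
  8/9 = 0.8889
  7/5 = 1.4
  5/6 = 0.8333
  8/7 = 1.1429
Decimals in increasing order: 0.6667 < 0.8333 < 0.8889 < 1.1429 < 1.1667 < 1.4
Writing each back as its fraction gives the sorted order.
Final answer: 2/3, 5/6, 8/9, 8/7, 7/6, 7/5


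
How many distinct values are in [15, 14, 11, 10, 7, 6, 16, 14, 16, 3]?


List all unique values:
Distinct values: [3, 6, 7, 10, 11, 14, 15, 16]
Count = 8
Final answer: 8


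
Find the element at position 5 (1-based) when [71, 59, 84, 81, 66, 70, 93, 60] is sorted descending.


Sort descending: [93, 84, 81, 71, 70, 66, 60, 59]
The 5th element (1-indexed) is at index 4.
Value = 70
Final answer: 70


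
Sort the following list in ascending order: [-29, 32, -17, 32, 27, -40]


Original list: [-29, 32, -17, 32, 27, -40]
Repeatedly take the smallest remaining element:
  Remaining [-29, 32, -17, 32, 27, -40] -> smallest is -40
  Remaining [-29, 32, -17, 32, 27] -> smallest is -29
  Remaining [32, -17, 32, 27] -> smallest is -17
  Remaining [32, 32, 27] -> smallest is 27
  Remaining [32, 32] -> smallest is 32
  Remaining [32] -> smallest is 32
Collecting the picks in order gives the sorted list.
Final answer: [-40, -29, -17, 27, 32, 32]


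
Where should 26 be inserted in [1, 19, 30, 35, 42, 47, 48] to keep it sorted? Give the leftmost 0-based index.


List is sorted: [1, 19, 30, 35, 42, 47, 48]
We need the leftmost position where 26 can be inserted, i.e. the first index whose element is >= 26 (or the end of the list if none is).
Binary search with low=0, high=7 (0-based indices):
  low=0, high=7, mid=3: a[3]=35 >= 26, so high = 3
  low=0, high=3, mid=1: a[1]=19 < 26, so low = 2
  low=2, high=3, mid=2: a[2]=30 >= 26, so high = 2
Now low = high = 2, so the insertion index is 2.
Final answer: 2


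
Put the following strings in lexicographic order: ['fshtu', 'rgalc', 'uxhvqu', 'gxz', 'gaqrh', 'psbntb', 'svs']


Compare strings character by character (the first differing letter decides):
  'fshtu' < 'gaqrh' since 'f' < 'g' at position 1
  'gaqrh' < 'gxz' since 'a' < 'x' at position 2
  'gxz' < 'psbntb' since 'g' < 'p' at position 1
  'psbntb' < 'rgalc' since 'p' < 'r' at position 1
  'rgalc' < 'svs' since 'r' < 's' at position 1
  'svs' < 'uxhvqu' since 's' < 'u' at position 1
Chaining these comparisons gives the alphabetical order.
Final answer: ['fshtu', 'gaqrh', 'gxz', 'psbntb', 'rgalc', 'svs', 'uxhvqu']


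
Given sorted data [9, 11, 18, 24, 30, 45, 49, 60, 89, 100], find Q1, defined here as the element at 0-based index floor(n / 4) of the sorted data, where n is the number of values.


The list has n = 10 elements.
Q1 index = floor(10 / 4) = floor(2.5) = 2
Counting from index 0 in the sorted data, the element at index 2 is 18.
Final answer: 18


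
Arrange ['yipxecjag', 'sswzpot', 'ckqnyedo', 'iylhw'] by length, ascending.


Compute lengths:
  'yipxecjag' has length 9
  'sswzpot' has length 7
  'ckqnyedo' has length 8
  'iylhw' has length 5
Lengths in increasing order: 5 < 7 < 8 < 9
Listing the words in that order gives the answer.
Final answer: ['iylhw', 'sswzpot', 'ckqnyedo', 'yipxecjag']


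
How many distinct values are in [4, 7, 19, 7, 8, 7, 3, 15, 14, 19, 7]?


List all unique values:
Distinct values: [3, 4, 7, 8, 14, 15, 19]
Count = 7
Final answer: 7


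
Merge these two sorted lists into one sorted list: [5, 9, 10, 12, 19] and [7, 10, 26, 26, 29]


List A: [5, 9, 10, 12, 19]
List B: [7, 10, 26, 26, 29]
Repeatedly compare the front elements and take the smaller:
  5 vs 7 -> take 5
  9 vs 7 -> take 7
  9 vs 10 -> take 9
  10 vs 10 -> take 10
  12 vs 10 -> take 10
  12 vs 26 -> take 12
  19 vs 26 -> take 19
  A is exhausted; append the rest of B: [26, 26, 29]
Final answer: [5, 7, 9, 10, 10, 12, 19, 26, 26, 29]


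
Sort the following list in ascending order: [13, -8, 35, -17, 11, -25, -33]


Original list: [13, -8, 35, -17, 11, -25, -33]
Repeatedly take the smallest remaining element:
  Remaining [13, -8, 35, -17, 11, -25, -33] -> smallest is -33
  Remaining [13, -8, 35, -17, 11, -25] -> smallest is -25
  Remaining [13, -8, 35, -17, 11] -> smallest is -17
  Remaining [13, -8, 35, 11] -> smallest is -8
  Remaining [13, 35, 11] -> smallest is 11
  Remaining [13, 35] -> smallest is 13
  Remaining [35] -> smallest is 35
Collecting the picks in order gives the sorted list.
Final answer: [-33, -25, -17, -8, 11, 13, 35]


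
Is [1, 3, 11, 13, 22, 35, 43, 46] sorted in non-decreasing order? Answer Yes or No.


Check consecutive pairs:
  1 <= 3? True
  3 <= 11? True
  11 <= 13? True
  13 <= 22? True
  22 <= 35? True
  35 <= 43? True
  43 <= 46? True
Every consecutive pair is in order, so the list is non-decreasing.
Final answer: Yes


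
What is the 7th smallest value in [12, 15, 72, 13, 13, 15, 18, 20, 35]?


Sort ascending: [12, 13, 13, 15, 15, 18, 20, 35, 72]
The 7th element (1-indexed) is at index 6.
Value = 20
Final answer: 20


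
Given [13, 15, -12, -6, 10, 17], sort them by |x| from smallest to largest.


Compute absolute values:
  |13| = 13
  |15| = 15
  |-12| = 12
  |-6| = 6
  |10| = 10
  |17| = 17
Absolute values in increasing order: 6 < 10 < 12 < 13 < 15 < 17
Listing the original numbers in that order gives the answer.
Final answer: [-6, 10, -12, 13, 15, 17]


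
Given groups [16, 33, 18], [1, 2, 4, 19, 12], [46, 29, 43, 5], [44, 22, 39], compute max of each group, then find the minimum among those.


Find max of each group:
  Group 1: [16, 33, 18] -> max = 33
  Group 2: [1, 2, 4, 19, 12] -> max = 19
  Group 3: [46, 29, 43, 5] -> max = 46
  Group 4: [44, 22, 39] -> max = 44
Maxes: [33, 19, 46, 44]
Minimum of maxes = 19
Final answer: 19


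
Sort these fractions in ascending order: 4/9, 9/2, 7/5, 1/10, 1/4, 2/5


Convert to decimal for comparison:
  4/9 = 0.4444
  9/2 = 4.5
  7/5 = 1.4
  1/10 = 0.1
  1/4 = 0.25
  2/5 = 0.4
Decimals in increasing order: 0.1 < 0.25 < 0.4 < 0.4444 < 1.4 < 4.5
Writing each back as its fraction gives the sorted order.
Final answer: 1/10, 1/4, 2/5, 4/9, 7/5, 9/2


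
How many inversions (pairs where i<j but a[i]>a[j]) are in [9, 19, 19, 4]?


For each element, count the later elements that are smaller than it:
  9 (index 0): smaller elements after it = [4] -> 1
  19 (index 1): smaller elements after it = [4] -> 1
  19 (index 2): smaller elements after it = [4] -> 1
Total inversions = 1 + 1 + 1 = 3
Final answer: 3


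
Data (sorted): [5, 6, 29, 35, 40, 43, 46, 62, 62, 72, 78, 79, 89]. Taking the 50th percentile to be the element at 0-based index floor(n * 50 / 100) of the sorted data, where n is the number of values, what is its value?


The dataset has n = 13 elements.
Index = floor(13 * 50 / 100) = floor(650 / 100) = floor(6.5) = 6
Counting from index 0 in the sorted data, the element at index 6 is 46.
Final answer: 46


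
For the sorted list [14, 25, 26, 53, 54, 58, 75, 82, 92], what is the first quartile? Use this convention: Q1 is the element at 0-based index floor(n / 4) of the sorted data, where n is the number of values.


The list has n = 9 elements.
Q1 index = floor(9 / 4) = floor(2.25) = 2
Counting from index 0 in the sorted data, the element at index 2 is 26.
Final answer: 26


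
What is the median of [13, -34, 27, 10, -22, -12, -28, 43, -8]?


First, sort the list: [-34, -28, -22, -12, -8, 10, 13, 27, 43]
The list has 9 elements (odd count).
The middle index is 4 (0-based), and the element there is -8.
Final answer: -8


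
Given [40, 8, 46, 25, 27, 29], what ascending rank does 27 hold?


Sort ascending: [8, 25, 27, 29, 40, 46]
Find 27 in the sorted list.
27 is at position 3 (1-indexed).
Final answer: 3


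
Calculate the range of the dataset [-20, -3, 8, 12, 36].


Maximum value: 36
Minimum value: -20
Range = 36 - (-20) = 56
Final answer: 56


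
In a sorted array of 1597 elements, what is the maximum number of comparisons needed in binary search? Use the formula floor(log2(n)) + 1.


Binary search halves the search space each step.
Maximum comparisons = floor(log2(1597)) + 1
log2(1597) = 10.6411
floor(log2(1597)) = 10, so 10 + 1 = 11
Final answer: 11


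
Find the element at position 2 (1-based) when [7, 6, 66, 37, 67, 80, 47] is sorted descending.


Sort descending: [80, 67, 66, 47, 37, 7, 6]
The 2nd element (1-indexed) is at index 1.
Value = 67
Final answer: 67


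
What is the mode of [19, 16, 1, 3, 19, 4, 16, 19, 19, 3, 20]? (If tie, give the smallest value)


Count the frequency of each value:
  1 appears 1 time(s)
  3 appears 2 time(s)
  4 appears 1 time(s)
  16 appears 2 time(s)
  19 appears 4 time(s)
  20 appears 1 time(s)
Maximum frequency is 4.
Only 19 reaches that frequency, so it is the mode.
Final answer: 19


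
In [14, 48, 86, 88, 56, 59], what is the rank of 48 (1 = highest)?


Sort descending: [88, 86, 59, 56, 48, 14]
Find 48 in the sorted list.
48 is at position 5.
Final answer: 5


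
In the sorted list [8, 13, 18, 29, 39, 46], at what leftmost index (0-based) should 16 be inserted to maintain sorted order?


List is sorted: [8, 13, 18, 29, 39, 46]
We need the leftmost position where 16 can be inserted, i.e. the first index whose element is >= 16 (or the end of the list if none is).
Binary search with low=0, high=6 (0-based indices):
  low=0, high=6, mid=3: a[3]=29 >= 16, so high = 3
  low=0, high=3, mid=1: a[1]=13 < 16, so low = 2
  low=2, high=3, mid=2: a[2]=18 >= 16, so high = 2
Now low = high = 2, so the insertion index is 2.
Final answer: 2


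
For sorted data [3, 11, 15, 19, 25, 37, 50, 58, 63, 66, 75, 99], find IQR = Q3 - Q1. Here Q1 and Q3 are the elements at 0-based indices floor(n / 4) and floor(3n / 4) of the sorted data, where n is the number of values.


The data has n = 12 elements.
Q1 index = floor(12 / 4) = floor(3) = 3; Q3 index = floor(3 * 12 / 4) = floor(9) = 9
Q1 = element at index 3 = 19
Q3 = element at index 9 = 66
IQR = 66 - 19 = 47
Final answer: 47


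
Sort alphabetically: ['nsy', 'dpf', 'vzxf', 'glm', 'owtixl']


Compare strings character by character (the first differing letter decides):
  'dpf' < 'glm' since 'd' < 'g' at position 1
  'glm' < 'nsy' since 'g' < 'n' at position 1
  'nsy' < 'owtixl' since 'n' < 'o' at position 1
  'owtixl' < 'vzxf' since 'o' < 'v' at position 1
Chaining these comparisons gives the alphabetical order.
Final answer: ['dpf', 'glm', 'nsy', 'owtixl', 'vzxf']


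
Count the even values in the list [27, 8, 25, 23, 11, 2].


Check each element:
  27 is odd
  8 is even
  25 is odd
  23 is odd
  11 is odd
  2 is even
Evens: [8, 2]
Count of evens = 2
Final answer: 2


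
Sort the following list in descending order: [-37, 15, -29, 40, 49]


Original list: [-37, 15, -29, 40, 49]
Repeatedly take the largest remaining element:
  Remaining [-37, 15, -29, 40, 49] -> largest is 49
  Remaining [-37, 15, -29, 40] -> largest is 40
  Remaining [-37, 15, -29] -> largest is 15
  Remaining [-37, -29] -> largest is -29
  Remaining [-37] -> largest is -37
Collecting the picks in order gives the descending list.
Final answer: [49, 40, 15, -29, -37]


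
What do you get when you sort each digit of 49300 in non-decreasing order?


The number 49300 has digits: 4, 9, 3, 0, 0
Sorted: 0, 0, 3, 4, 9
Joining the sorted digits gives the result.
Final answer: 00349


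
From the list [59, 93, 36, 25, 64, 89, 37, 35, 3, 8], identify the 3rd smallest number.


Sort ascending: [3, 8, 25, 35, 36, 37, 59, 64, 89, 93]
The 3rd element (1-indexed) is at index 2.
Value = 25
Final answer: 25


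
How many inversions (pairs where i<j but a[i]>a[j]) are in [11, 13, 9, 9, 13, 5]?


For each element, count the later elements that are smaller than it:
  11 (index 0): smaller elements after it = [9, 9, 5] -> 3
  13 (index 1): smaller elements after it = [9, 9, 5] -> 3
  9 (index 2): smaller elements after it = [5] -> 1
  9 (index 3): smaller elements after it = [5] -> 1
  13 (index 4): smaller elements after it = [5] -> 1
Total inversions = 3 + 3 + 1 + 1 + 1 = 9
Final answer: 9


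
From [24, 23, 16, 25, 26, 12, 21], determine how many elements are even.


Check each element:
  24 is even
  23 is odd
  16 is even
  25 is odd
  26 is even
  12 is even
  21 is odd
Evens: [24, 16, 26, 12]
Count of evens = 4
Final answer: 4


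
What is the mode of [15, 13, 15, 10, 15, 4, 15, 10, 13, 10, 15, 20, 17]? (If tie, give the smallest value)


Count the frequency of each value:
  4 appears 1 time(s)
  10 appears 3 time(s)
  13 appears 2 time(s)
  15 appears 5 time(s)
  17 appears 1 time(s)
  20 appears 1 time(s)
Maximum frequency is 5.
Only 15 reaches that frequency, so it is the mode.
Final answer: 15


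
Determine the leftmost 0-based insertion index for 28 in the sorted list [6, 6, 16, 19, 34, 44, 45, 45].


List is sorted: [6, 6, 16, 19, 34, 44, 45, 45]
We need the leftmost position where 28 can be inserted, i.e. the first index whose element is >= 28 (or the end of the list if none is).
Binary search with low=0, high=8 (0-based indices):
  low=0, high=8, mid=4: a[4]=34 >= 28, so high = 4
  low=0, high=4, mid=2: a[2]=16 < 28, so low = 3
  low=3, high=4, mid=3: a[3]=19 < 28, so low = 4
Now low = high = 4, so the insertion index is 4.
Final answer: 4


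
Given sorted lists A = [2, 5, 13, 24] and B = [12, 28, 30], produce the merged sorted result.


List A: [2, 5, 13, 24]
List B: [12, 28, 30]
Repeatedly compare the front elements and take the smaller:
  2 vs 12 -> take 2
  5 vs 12 -> take 5
  13 vs 12 -> take 12
  13 vs 28 -> take 13
  24 vs 28 -> take 24
  A is exhausted; append the rest of B: [28, 30]
Final answer: [2, 5, 12, 13, 24, 28, 30]


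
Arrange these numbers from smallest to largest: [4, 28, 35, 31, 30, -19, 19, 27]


Original list: [4, 28, 35, 31, 30, -19, 19, 27]
Repeatedly take the smallest remaining element:
  Remaining [4, 28, 35, 31, 30, -19, 19, 27] -> smallest is -19
  Remaining [4, 28, 35, 31, 30, 19, 27] -> smallest is 4
  Remaining [28, 35, 31, 30, 19, 27] -> smallest is 19
  Remaining [28, 35, 31, 30, 27] -> smallest is 27
  Remaining [28, 35, 31, 30] -> smallest is 28
  Remaining [35, 31, 30] -> smallest is 30
  Remaining [35, 31] -> smallest is 31
  Remaining [35] -> smallest is 35
Collecting the picks in order gives the sorted list.
Final answer: [-19, 4, 19, 27, 28, 30, 31, 35]


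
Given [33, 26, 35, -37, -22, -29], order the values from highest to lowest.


Original list: [33, 26, 35, -37, -22, -29]
Repeatedly take the largest remaining element:
  Remaining [33, 26, 35, -37, -22, -29] -> largest is 35
  Remaining [33, 26, -37, -22, -29] -> largest is 33
  Remaining [26, -37, -22, -29] -> largest is 26
  Remaining [-37, -22, -29] -> largest is -22
  Remaining [-37, -29] -> largest is -29
  Remaining [-37] -> largest is -37
Collecting the picks in order gives the descending list.
Final answer: [35, 33, 26, -22, -29, -37]


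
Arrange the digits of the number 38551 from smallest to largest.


The number 38551 has digits: 3, 8, 5, 5, 1
Sorted: 1, 3, 5, 5, 8
Joining the sorted digits gives the result.
Final answer: 13558


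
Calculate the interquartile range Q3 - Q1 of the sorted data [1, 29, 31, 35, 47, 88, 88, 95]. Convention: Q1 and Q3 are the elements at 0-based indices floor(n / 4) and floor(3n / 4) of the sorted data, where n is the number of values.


The data has n = 8 elements.
Q1 index = floor(8 / 4) = floor(2) = 2; Q3 index = floor(3 * 8 / 4) = floor(6) = 6
Q1 = element at index 2 = 31
Q3 = element at index 6 = 88
IQR = 88 - 31 = 57
Final answer: 57


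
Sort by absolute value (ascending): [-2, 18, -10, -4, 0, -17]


Compute absolute values:
  |-2| = 2
  |18| = 18
  |-10| = 10
  |-4| = 4
  |0| = 0
  |-17| = 17
Absolute values in increasing order: 0 < 2 < 4 < 10 < 17 < 18
Listing the original numbers in that order gives the answer.
Final answer: [0, -2, -4, -10, -17, 18]


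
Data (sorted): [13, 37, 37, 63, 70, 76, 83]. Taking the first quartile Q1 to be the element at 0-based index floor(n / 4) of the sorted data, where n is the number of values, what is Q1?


The list has n = 7 elements.
Q1 index = floor(7 / 4) = floor(1.75) = 1
Counting from index 0 in the sorted data, the element at index 1 is 37.
Final answer: 37


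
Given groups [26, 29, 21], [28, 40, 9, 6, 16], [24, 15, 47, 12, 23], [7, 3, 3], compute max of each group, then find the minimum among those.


Find max of each group:
  Group 1: [26, 29, 21] -> max = 29
  Group 2: [28, 40, 9, 6, 16] -> max = 40
  Group 3: [24, 15, 47, 12, 23] -> max = 47
  Group 4: [7, 3, 3] -> max = 7
Maxes: [29, 40, 47, 7]
Minimum of maxes = 7
Final answer: 7


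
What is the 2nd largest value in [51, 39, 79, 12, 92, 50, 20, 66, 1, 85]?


Sort descending: [92, 85, 79, 66, 51, 50, 39, 20, 12, 1]
The 2nd element (1-indexed) is at index 1.
Value = 85
Final answer: 85


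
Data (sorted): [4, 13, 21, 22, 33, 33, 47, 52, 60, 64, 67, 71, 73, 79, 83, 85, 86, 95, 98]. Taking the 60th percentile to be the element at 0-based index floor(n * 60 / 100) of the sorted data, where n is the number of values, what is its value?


The dataset has n = 19 elements.
Index = floor(19 * 60 / 100) = floor(1140 / 100) = floor(11.4) = 11
Counting from index 0 in the sorted data, the element at index 11 is 71.
Final answer: 71


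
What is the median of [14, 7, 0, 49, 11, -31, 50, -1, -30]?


First, sort the list: [-31, -30, -1, 0, 7, 11, 14, 49, 50]
The list has 9 elements (odd count).
The middle index is 4 (0-based), and the element there is 7.
Final answer: 7


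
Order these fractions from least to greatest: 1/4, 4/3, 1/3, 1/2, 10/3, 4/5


Convert to decimal for comparison:
  1/4 = 0.25
  4/3 = 1.3333
  1/3 = 0.3333
  1/2 = 0.5
  10/3 = 3.3333
  4/5 = 0.8
Decimals in increasing order: 0.25 < 0.3333 < 0.5 < 0.8 < 1.3333 < 3.3333
Writing each back as its fraction gives the sorted order.
Final answer: 1/4, 1/3, 1/2, 4/5, 4/3, 10/3


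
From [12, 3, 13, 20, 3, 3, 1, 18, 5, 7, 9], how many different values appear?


List all unique values:
Distinct values: [1, 3, 5, 7, 9, 12, 13, 18, 20]
Count = 9
Final answer: 9


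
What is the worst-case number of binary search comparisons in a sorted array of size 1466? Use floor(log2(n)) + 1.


Binary search halves the search space each step.
Maximum comparisons = floor(log2(1466)) + 1
log2(1466) = 10.5177
floor(log2(1466)) = 10, so 10 + 1 = 11
Final answer: 11


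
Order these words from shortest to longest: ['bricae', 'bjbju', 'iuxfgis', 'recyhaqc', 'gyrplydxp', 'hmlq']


Compute lengths:
  'bricae' has length 6
  'bjbju' has length 5
  'iuxfgis' has length 7
  'recyhaqc' has length 8
  'gyrplydxp' has length 9
  'hmlq' has length 4
Lengths in increasing order: 4 < 5 < 6 < 7 < 8 < 9
Listing the words in that order gives the answer.
Final answer: ['hmlq', 'bjbju', 'bricae', 'iuxfgis', 'recyhaqc', 'gyrplydxp']


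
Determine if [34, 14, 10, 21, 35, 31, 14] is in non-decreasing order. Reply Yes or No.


Check consecutive pairs:
  34 <= 14? False
  14 <= 10? False
  10 <= 21? True
  21 <= 35? True
  35 <= 31? False
  31 <= 14? False
4 consecutive pair(s) are out of order, so the list is not sorted.
Final answer: No


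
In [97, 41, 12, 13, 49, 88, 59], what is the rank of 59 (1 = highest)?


Sort descending: [97, 88, 59, 49, 41, 13, 12]
Find 59 in the sorted list.
59 is at position 3.
Final answer: 3


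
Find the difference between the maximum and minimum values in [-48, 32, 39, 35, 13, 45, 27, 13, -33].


Maximum value: 45
Minimum value: -48
Range = 45 - (-48) = 93
Final answer: 93


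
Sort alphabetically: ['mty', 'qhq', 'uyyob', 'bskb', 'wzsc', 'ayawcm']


Compare strings character by character (the first differing letter decides):
  'ayawcm' < 'bskb' since 'a' < 'b' at position 1
  'bskb' < 'mty' since 'b' < 'm' at position 1
  'mty' < 'qhq' since 'm' < 'q' at position 1
  'qhq' < 'uyyob' since 'q' < 'u' at position 1
  'uyyob' < 'wzsc' since 'u' < 'w' at position 1
Chaining these comparisons gives the alphabetical order.
Final answer: ['ayawcm', 'bskb', 'mty', 'qhq', 'uyyob', 'wzsc']


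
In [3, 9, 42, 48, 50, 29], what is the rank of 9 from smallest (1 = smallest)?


Sort ascending: [3, 9, 29, 42, 48, 50]
Find 9 in the sorted list.
9 is at position 2 (1-indexed).
Final answer: 2


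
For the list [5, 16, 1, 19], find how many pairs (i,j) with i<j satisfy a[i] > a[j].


For each element, count the later elements that are smaller than it:
  5 (index 0): smaller elements after it = [1] -> 1
  16 (index 1): smaller elements after it = [1] -> 1
  1 (index 2): smaller elements after it = [] -> 0
Total inversions = 1 + 1 + 0 = 2
Final answer: 2


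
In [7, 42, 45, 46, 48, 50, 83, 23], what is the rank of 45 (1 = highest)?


Sort descending: [83, 50, 48, 46, 45, 42, 23, 7]
Find 45 in the sorted list.
45 is at position 5.
Final answer: 5


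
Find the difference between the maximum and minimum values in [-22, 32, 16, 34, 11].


Maximum value: 34
Minimum value: -22
Range = 34 - (-22) = 56
Final answer: 56


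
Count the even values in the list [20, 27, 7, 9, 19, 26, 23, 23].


Check each element:
  20 is even
  27 is odd
  7 is odd
  9 is odd
  19 is odd
  26 is even
  23 is odd
  23 is odd
Evens: [20, 26]
Count of evens = 2
Final answer: 2


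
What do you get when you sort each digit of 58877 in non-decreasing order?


The number 58877 has digits: 5, 8, 8, 7, 7
Sorted: 5, 7, 7, 8, 8
Joining the sorted digits gives the result.
Final answer: 57788


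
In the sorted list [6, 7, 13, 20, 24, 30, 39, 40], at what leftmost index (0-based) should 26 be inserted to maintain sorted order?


List is sorted: [6, 7, 13, 20, 24, 30, 39, 40]
We need the leftmost position where 26 can be inserted, i.e. the first index whose element is >= 26 (or the end of the list if none is).
Binary search with low=0, high=8 (0-based indices):
  low=0, high=8, mid=4: a[4]=24 < 26, so low = 5
  low=5, high=8, mid=6: a[6]=39 >= 26, so high = 6
  low=5, high=6, mid=5: a[5]=30 >= 26, so high = 5
Now low = high = 5, so the insertion index is 5.
Final answer: 5


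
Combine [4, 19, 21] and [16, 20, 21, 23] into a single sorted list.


List A: [4, 19, 21]
List B: [16, 20, 21, 23]
Repeatedly compare the front elements and take the smaller:
  4 vs 16 -> take 4
  19 vs 16 -> take 16
  19 vs 20 -> take 19
  21 vs 20 -> take 20
  21 vs 21 -> take 21
  A is exhausted; append the rest of B: [21, 23]
Final answer: [4, 16, 19, 20, 21, 21, 23]


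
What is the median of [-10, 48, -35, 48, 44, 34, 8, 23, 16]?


First, sort the list: [-35, -10, 8, 16, 23, 34, 44, 48, 48]
The list has 9 elements (odd count).
The middle index is 4 (0-based), and the element there is 23.
Final answer: 23


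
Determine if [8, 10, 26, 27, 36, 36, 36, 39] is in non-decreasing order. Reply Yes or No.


Check consecutive pairs:
  8 <= 10? True
  10 <= 26? True
  26 <= 27? True
  27 <= 36? True
  36 <= 36? True
  36 <= 36? True
  36 <= 39? True
Every consecutive pair is in order, so the list is non-decreasing.
Final answer: Yes


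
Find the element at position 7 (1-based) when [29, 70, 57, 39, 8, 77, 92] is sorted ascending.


Sort ascending: [8, 29, 39, 57, 70, 77, 92]
The 7th element (1-indexed) is at index 6.
Value = 92
Final answer: 92


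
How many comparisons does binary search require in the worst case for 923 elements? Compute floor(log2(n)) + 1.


Binary search halves the search space each step.
Maximum comparisons = floor(log2(923)) + 1
log2(923) = 9.8502
floor(log2(923)) = 9, so 9 + 1 = 10
Final answer: 10


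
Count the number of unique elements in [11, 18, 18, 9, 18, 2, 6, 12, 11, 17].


List all unique values:
Distinct values: [2, 6, 9, 11, 12, 17, 18]
Count = 7
Final answer: 7


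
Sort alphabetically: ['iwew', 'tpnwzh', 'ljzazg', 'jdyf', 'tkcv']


Compare strings character by character (the first differing letter decides):
  'iwew' < 'jdyf' since 'i' < 'j' at position 1
  'jdyf' < 'ljzazg' since 'j' < 'l' at position 1
  'ljzazg' < 'tkcv' since 'l' < 't' at position 1
  'tkcv' < 'tpnwzh' since 'k' < 'p' at position 2
Chaining these comparisons gives the alphabetical order.
Final answer: ['iwew', 'jdyf', 'ljzazg', 'tkcv', 'tpnwzh']


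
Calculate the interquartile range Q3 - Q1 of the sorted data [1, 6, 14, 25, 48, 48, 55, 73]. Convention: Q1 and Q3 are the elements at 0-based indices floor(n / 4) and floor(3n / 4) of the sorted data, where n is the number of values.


The data has n = 8 elements.
Q1 index = floor(8 / 4) = floor(2) = 2; Q3 index = floor(3 * 8 / 4) = floor(6) = 6
Q1 = element at index 2 = 14
Q3 = element at index 6 = 55
IQR = 55 - 14 = 41
Final answer: 41


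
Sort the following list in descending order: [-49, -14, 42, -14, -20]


Original list: [-49, -14, 42, -14, -20]
Repeatedly take the largest remaining element:
  Remaining [-49, -14, 42, -14, -20] -> largest is 42
  Remaining [-49, -14, -14, -20] -> largest is -14
  Remaining [-49, -14, -20] -> largest is -14
  Remaining [-49, -20] -> largest is -20
  Remaining [-49] -> largest is -49
Collecting the picks in order gives the descending list.
Final answer: [42, -14, -14, -20, -49]


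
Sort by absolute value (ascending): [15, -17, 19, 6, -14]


Compute absolute values:
  |15| = 15
  |-17| = 17
  |19| = 19
  |6| = 6
  |-14| = 14
Absolute values in increasing order: 6 < 14 < 15 < 17 < 19
Listing the original numbers in that order gives the answer.
Final answer: [6, -14, 15, -17, 19]


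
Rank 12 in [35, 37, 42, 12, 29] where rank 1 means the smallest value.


Sort ascending: [12, 29, 35, 37, 42]
Find 12 in the sorted list.
12 is at position 1 (1-indexed).
Final answer: 1


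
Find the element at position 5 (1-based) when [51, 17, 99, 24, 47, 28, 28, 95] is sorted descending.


Sort descending: [99, 95, 51, 47, 28, 28, 24, 17]
The 5th element (1-indexed) is at index 4.
Value = 28
Final answer: 28


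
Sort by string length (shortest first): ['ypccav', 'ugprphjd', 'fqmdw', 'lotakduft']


Compute lengths:
  'ypccav' has length 6
  'ugprphjd' has length 8
  'fqmdw' has length 5
  'lotakduft' has length 9
Lengths in increasing order: 5 < 6 < 8 < 9
Listing the words in that order gives the answer.
Final answer: ['fqmdw', 'ypccav', 'ugprphjd', 'lotakduft']


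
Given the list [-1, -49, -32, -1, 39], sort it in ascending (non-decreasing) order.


Original list: [-1, -49, -32, -1, 39]
Repeatedly take the smallest remaining element:
  Remaining [-1, -49, -32, -1, 39] -> smallest is -49
  Remaining [-1, -32, -1, 39] -> smallest is -32
  Remaining [-1, -1, 39] -> smallest is -1
  Remaining [-1, 39] -> smallest is -1
  Remaining [39] -> smallest is 39
Collecting the picks in order gives the sorted list.
Final answer: [-49, -32, -1, -1, 39]


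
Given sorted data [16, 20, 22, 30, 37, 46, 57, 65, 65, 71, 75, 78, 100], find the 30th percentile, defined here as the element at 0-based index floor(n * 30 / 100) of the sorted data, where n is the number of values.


The dataset has n = 13 elements.
Index = floor(13 * 30 / 100) = floor(390 / 100) = floor(3.9) = 3
Counting from index 0 in the sorted data, the element at index 3 is 30.
Final answer: 30


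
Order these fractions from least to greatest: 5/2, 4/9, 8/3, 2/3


Convert to decimal for comparison:
  5/2 = 2.5
  4/9 = 0.4444
  8/3 = 2.6667
  2/3 = 0.6667
Decimals in increasing order: 0.4444 < 0.6667 < 2.5 < 2.6667
Writing each back as its fraction gives the sorted order.
Final answer: 4/9, 2/3, 5/2, 8/3


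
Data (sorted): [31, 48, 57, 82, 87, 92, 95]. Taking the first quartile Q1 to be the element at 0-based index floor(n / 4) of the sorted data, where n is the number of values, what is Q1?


The list has n = 7 elements.
Q1 index = floor(7 / 4) = floor(1.75) = 1
Counting from index 0 in the sorted data, the element at index 1 is 48.
Final answer: 48


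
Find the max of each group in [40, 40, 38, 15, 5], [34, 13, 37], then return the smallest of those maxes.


Find max of each group:
  Group 1: [40, 40, 38, 15, 5] -> max = 40
  Group 2: [34, 13, 37] -> max = 37
Maxes: [40, 37]
Minimum of maxes = 37
Final answer: 37


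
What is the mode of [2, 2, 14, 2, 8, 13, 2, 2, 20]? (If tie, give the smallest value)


Count the frequency of each value:
  2 appears 5 time(s)
  8 appears 1 time(s)
  13 appears 1 time(s)
  14 appears 1 time(s)
  20 appears 1 time(s)
Maximum frequency is 5.
Only 2 reaches that frequency, so it is the mode.
Final answer: 2


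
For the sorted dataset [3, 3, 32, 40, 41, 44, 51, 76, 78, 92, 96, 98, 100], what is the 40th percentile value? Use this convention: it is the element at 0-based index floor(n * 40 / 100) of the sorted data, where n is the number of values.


The dataset has n = 13 elements.
Index = floor(13 * 40 / 100) = floor(520 / 100) = floor(5.2) = 5
Counting from index 0 in the sorted data, the element at index 5 is 44.
Final answer: 44


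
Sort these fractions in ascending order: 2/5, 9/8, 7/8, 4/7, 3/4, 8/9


Convert to decimal for comparison:
  2/5 = 0.4
  9/8 = 1.125
  7/8 = 0.875
  4/7 = 0.5714
  3/4 = 0.75
  8/9 = 0.8889
Decimals in increasing order: 0.4 < 0.5714 < 0.75 < 0.875 < 0.8889 < 1.125
Writing each back as its fraction gives the sorted order.
Final answer: 2/5, 4/7, 3/4, 7/8, 8/9, 9/8


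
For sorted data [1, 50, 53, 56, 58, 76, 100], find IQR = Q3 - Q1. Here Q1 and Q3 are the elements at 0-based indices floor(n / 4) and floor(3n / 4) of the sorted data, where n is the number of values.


The data has n = 7 elements.
Q1 index = floor(7 / 4) = floor(1.75) = 1; Q3 index = floor(3 * 7 / 4) = floor(5.25) = 5
Q1 = element at index 1 = 50
Q3 = element at index 5 = 76
IQR = 76 - 50 = 26
Final answer: 26


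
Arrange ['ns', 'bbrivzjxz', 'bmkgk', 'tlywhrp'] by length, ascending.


Compute lengths:
  'ns' has length 2
  'bbrivzjxz' has length 9
  'bmkgk' has length 5
  'tlywhrp' has length 7
Lengths in increasing order: 2 < 5 < 7 < 9
Listing the words in that order gives the answer.
Final answer: ['ns', 'bmkgk', 'tlywhrp', 'bbrivzjxz']


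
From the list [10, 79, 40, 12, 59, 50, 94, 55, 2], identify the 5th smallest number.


Sort ascending: [2, 10, 12, 40, 50, 55, 59, 79, 94]
The 5th element (1-indexed) is at index 4.
Value = 50
Final answer: 50


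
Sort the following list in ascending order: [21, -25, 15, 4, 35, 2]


Original list: [21, -25, 15, 4, 35, 2]
Repeatedly take the smallest remaining element:
  Remaining [21, -25, 15, 4, 35, 2] -> smallest is -25
  Remaining [21, 15, 4, 35, 2] -> smallest is 2
  Remaining [21, 15, 4, 35] -> smallest is 4
  Remaining [21, 15, 35] -> smallest is 15
  Remaining [21, 35] -> smallest is 21
  Remaining [35] -> smallest is 35
Collecting the picks in order gives the sorted list.
Final answer: [-25, 2, 4, 15, 21, 35]


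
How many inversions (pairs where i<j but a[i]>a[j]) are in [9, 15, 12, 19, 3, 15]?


For each element, count the later elements that are smaller than it:
  9 (index 0): smaller elements after it = [3] -> 1
  15 (index 1): smaller elements after it = [12, 3] -> 2
  12 (index 2): smaller elements after it = [3] -> 1
  19 (index 3): smaller elements after it = [3, 15] -> 2
  3 (index 4): smaller elements after it = [] -> 0
Total inversions = 1 + 2 + 1 + 2 + 0 = 6
Final answer: 6


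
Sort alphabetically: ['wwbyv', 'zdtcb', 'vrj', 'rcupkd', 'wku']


Compare strings character by character (the first differing letter decides):
  'rcupkd' < 'vrj' since 'r' < 'v' at position 1
  'vrj' < 'wku' since 'v' < 'w' at position 1
  'wku' < 'wwbyv' since 'k' < 'w' at position 2
  'wwbyv' < 'zdtcb' since 'w' < 'z' at position 1
Chaining these comparisons gives the alphabetical order.
Final answer: ['rcupkd', 'vrj', 'wku', 'wwbyv', 'zdtcb']


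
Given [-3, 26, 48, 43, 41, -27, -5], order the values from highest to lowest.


Original list: [-3, 26, 48, 43, 41, -27, -5]
Repeatedly take the largest remaining element:
  Remaining [-3, 26, 48, 43, 41, -27, -5] -> largest is 48
  Remaining [-3, 26, 43, 41, -27, -5] -> largest is 43
  Remaining [-3, 26, 41, -27, -5] -> largest is 41
  Remaining [-3, 26, -27, -5] -> largest is 26
  Remaining [-3, -27, -5] -> largest is -3
  Remaining [-27, -5] -> largest is -5
  Remaining [-27] -> largest is -27
Collecting the picks in order gives the descending list.
Final answer: [48, 43, 41, 26, -3, -5, -27]


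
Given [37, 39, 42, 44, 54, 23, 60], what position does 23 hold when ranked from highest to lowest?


Sort descending: [60, 54, 44, 42, 39, 37, 23]
Find 23 in the sorted list.
23 is at position 7.
Final answer: 7


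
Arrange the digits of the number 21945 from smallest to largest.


The number 21945 has digits: 2, 1, 9, 4, 5
Sorted: 1, 2, 4, 5, 9
Joining the sorted digits gives the result.
Final answer: 12459


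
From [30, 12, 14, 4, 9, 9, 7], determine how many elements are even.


Check each element:
  30 is even
  12 is even
  14 is even
  4 is even
  9 is odd
  9 is odd
  7 is odd
Evens: [30, 12, 14, 4]
Count of evens = 4
Final answer: 4


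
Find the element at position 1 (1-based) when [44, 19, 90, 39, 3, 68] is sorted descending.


Sort descending: [90, 68, 44, 39, 19, 3]
The 1st element (1-indexed) is at index 0.
Value = 90
Final answer: 90


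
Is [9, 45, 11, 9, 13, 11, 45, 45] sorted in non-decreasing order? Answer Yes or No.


Check consecutive pairs:
  9 <= 45? True
  45 <= 11? False
  11 <= 9? False
  9 <= 13? True
  13 <= 11? False
  11 <= 45? True
  45 <= 45? True
3 consecutive pair(s) are out of order, so the list is not sorted.
Final answer: No


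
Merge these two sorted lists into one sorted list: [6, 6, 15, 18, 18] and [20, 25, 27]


List A: [6, 6, 15, 18, 18]
List B: [20, 25, 27]
Repeatedly compare the front elements and take the smaller:
  6 vs 20 -> take 6
  6 vs 20 -> take 6
  15 vs 20 -> take 15
  18 vs 20 -> take 18
  18 vs 20 -> take 18
  A is exhausted; append the rest of B: [20, 25, 27]
Final answer: [6, 6, 15, 18, 18, 20, 25, 27]


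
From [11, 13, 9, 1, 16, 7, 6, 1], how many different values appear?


List all unique values:
Distinct values: [1, 6, 7, 9, 11, 13, 16]
Count = 7
Final answer: 7


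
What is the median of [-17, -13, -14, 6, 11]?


First, sort the list: [-17, -14, -13, 6, 11]
The list has 5 elements (odd count).
The middle index is 2 (0-based), and the element there is -13.
Final answer: -13
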